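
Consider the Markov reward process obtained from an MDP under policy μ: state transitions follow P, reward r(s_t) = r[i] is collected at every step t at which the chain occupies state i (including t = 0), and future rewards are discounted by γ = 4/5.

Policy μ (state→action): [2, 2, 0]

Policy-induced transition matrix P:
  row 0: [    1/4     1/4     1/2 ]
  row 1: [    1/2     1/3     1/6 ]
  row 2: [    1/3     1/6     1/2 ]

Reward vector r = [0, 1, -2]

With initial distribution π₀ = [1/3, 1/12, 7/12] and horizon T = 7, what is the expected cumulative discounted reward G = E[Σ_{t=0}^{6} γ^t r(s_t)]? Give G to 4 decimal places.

t=0: π = [0.3333, 0.0833, 0.5833], E[r] = -1.0833, γ^t·E[r] = -1.083333, running G = -1.083333
t=1: π = [0.3194, 0.2083, 0.4722], E[r] = -0.7361, γ^t·E[r] = -0.588889, running G = -1.672222
t=2: π = [0.3414, 0.2280, 0.4306], E[r] = -0.6331, γ^t·E[r] = -0.405185, running G = -2.077407
t=3: π = [0.3429, 0.2331, 0.4240], E[r] = -0.6149, γ^t·E[r] = -0.314815, running G = -2.392222
t=4: π = [0.3436, 0.2341, 0.4223], E[r] = -0.6105, γ^t·E[r] = -0.250058, running G = -2.642280
t=5: π = [0.3437, 0.2343, 0.4220], E[r] = -0.6096, γ^t·E[r] = -0.199761, running G = -2.842040
t=6: π = [0.3437, 0.2344, 0.4219], E[r] = -0.6094, γ^t·E[r] = -0.159758, running G = -3.001798

G = -3.0018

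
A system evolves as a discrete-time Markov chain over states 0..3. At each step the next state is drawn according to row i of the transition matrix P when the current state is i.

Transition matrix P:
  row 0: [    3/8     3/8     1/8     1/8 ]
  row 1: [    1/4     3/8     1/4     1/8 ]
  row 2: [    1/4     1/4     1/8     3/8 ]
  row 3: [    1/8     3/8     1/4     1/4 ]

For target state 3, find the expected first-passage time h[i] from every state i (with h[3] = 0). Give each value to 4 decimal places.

h = [5.9770, 5.7931, 4.5057, 0.0000]

First-step conditioning: h[3] = 0; for i ≠ 3, h[i] = 1 + Σ_k P[i][k]·h[k].
  h[0] = 1 + 3/8·h[0] + 3/8·h[1] + 1/8·h[2]
  h[1] = 1 + 1/4·h[0] + 3/8·h[1] + 1/4·h[2]
  h[2] = 1 + 1/4·h[0] + 1/4·h[1] + 1/8·h[2]
Solving the 3×3 linear system over states ≠ 3 gives exactly h = [520/87, 168/29, 392/87, 0] (h[3] = 0 is the target).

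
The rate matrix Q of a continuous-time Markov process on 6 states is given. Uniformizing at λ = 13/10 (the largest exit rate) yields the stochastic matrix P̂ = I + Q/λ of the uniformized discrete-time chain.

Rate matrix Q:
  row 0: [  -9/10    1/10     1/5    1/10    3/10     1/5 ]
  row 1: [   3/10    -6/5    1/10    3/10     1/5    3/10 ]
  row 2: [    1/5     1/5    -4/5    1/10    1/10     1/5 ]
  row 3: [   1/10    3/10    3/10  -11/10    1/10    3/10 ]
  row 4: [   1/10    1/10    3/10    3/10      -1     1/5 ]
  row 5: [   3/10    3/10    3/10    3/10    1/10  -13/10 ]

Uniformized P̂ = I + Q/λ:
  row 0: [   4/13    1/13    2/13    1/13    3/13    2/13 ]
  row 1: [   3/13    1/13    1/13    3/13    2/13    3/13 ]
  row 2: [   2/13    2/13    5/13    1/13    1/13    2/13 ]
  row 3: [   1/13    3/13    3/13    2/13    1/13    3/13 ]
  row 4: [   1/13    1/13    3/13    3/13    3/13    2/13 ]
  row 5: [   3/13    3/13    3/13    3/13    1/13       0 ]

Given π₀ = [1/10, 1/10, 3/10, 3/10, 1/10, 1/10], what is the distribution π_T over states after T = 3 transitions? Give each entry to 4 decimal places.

t=0: π = [0.1000, 0.1000, 0.3000, 0.3000, 0.1000, 0.1000]
t=1: π = [0.1538, 0.1615, 0.2538, 0.1462, 0.1154, 0.1692]
t=2: π = [0.1828, 0.1450, 0.2331, 0.1568, 0.1308, 0.1515]
t=3: π = [0.1827, 0.1423, 0.2303, 0.1547, 0.1363, 0.1538]

π = [0.1827, 0.1423, 0.2303, 0.1547, 0.1363, 0.1538]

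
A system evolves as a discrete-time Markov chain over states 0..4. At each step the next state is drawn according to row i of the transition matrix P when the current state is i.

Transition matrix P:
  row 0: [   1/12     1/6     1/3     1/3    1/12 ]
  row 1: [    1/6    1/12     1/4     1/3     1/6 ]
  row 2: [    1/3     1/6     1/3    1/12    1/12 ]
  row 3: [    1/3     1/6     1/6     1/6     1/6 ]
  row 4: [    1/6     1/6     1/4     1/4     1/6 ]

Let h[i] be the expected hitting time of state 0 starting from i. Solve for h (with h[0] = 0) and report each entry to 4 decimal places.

First-step conditioning: h[0] = 0; for i ≠ 0, h[i] = 1 + Σ_k P[i][k]·h[k].
  h[1] = 1 + 1/12·h[1] + 1/4·h[2] + 1/3·h[3] + 1/6·h[4]
  h[2] = 1 + 1/6·h[1] + 1/3·h[2] + 1/12·h[3] + 1/12·h[4]
  h[3] = 1 + 1/6·h[1] + 1/6·h[2] + 1/6·h[3] + 1/6·h[4]
  h[4] = 1 + 1/6·h[1] + 1/4·h[2] + 1/4·h[3] + 1/6·h[4]
Solving the 4×4 linear system over states ≠ 0 gives exactly h = [0, 5439/1336, 4641/1336, 4719/1336, 5499/1336] (h[0] = 0 is the target).

h = [0.0000, 4.0711, 3.4738, 3.5322, 4.1160]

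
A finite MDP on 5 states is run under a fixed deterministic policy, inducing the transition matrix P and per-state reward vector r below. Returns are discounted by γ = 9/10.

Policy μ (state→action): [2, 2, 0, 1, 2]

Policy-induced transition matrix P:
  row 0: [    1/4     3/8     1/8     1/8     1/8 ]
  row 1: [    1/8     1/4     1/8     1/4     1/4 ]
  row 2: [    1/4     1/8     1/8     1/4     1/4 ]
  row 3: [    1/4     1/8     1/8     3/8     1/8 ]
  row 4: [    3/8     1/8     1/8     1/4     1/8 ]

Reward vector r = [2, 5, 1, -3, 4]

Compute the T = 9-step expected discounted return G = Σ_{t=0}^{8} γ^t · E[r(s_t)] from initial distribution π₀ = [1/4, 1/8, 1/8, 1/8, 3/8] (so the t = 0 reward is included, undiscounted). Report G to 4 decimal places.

t=0: π = [0.2500, 0.1250, 0.1250, 0.1250, 0.3750], E[r] = 2.3750, γ^t·E[r] = 2.375000, running G = 2.375000
t=1: π = [0.2813, 0.2031, 0.1250, 0.2344, 0.1563], E[r] = 1.6250, γ^t·E[r] = 1.462500, running G = 3.837500
t=2: π = [0.2441, 0.2207, 0.1250, 0.2441, 0.1660], E[r] = 1.6484, γ^t·E[r] = 1.335234, running G = 5.172734
t=3: π = [0.2432, 0.2136, 0.1250, 0.2500, 0.1682], E[r] = 1.6023, γ^t·E[r] = 1.168073, running G = 6.340807
t=4: π = [0.2443, 0.2125, 0.1250, 0.2509, 0.1673], E[r] = 1.5929, γ^t·E[r] = 1.045079, running G = 7.385886
t=5: π = [0.2444, 0.2126, 0.1250, 0.2508, 0.1672], E[r] = 1.5932, γ^t·E[r] = 0.940780, running G = 8.326666
t=6: π = [0.2443, 0.2127, 0.1250, 0.2508, 0.1672], E[r] = 1.5934, γ^t·E[r] = 0.846787, running G = 9.173453
t=7: π = [0.2443, 0.2127, 0.1250, 0.2508, 0.1672], E[r] = 1.5934, γ^t·E[r] = 0.762095, running G = 9.935548
t=8: π = [0.2443, 0.2127, 0.1250, 0.2508, 0.1672], E[r] = 1.5933, γ^t·E[r] = 0.685882, running G = 10.621430

G = 10.6214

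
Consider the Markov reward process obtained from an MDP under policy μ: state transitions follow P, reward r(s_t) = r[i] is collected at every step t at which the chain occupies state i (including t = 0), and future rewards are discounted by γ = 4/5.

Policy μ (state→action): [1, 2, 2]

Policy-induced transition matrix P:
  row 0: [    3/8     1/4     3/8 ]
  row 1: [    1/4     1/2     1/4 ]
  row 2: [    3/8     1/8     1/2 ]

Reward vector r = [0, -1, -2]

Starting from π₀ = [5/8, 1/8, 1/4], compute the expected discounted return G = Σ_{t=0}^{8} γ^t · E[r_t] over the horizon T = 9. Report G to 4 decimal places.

t=0: π = [0.6250, 0.1250, 0.2500], E[r] = -0.6250, γ^t·E[r] = -0.625000, running G = -0.625000
t=1: π = [0.3594, 0.2500, 0.3906], E[r] = -1.0313, γ^t·E[r] = -0.825000, running G = -1.450000
t=2: π = [0.3438, 0.2637, 0.3926], E[r] = -1.0488, γ^t·E[r] = -0.671250, running G = -2.121250
t=3: π = [0.3420, 0.2668, 0.3911], E[r] = -1.0491, γ^t·E[r] = -0.537125, running G = -2.658375
t=4: π = [0.3416, 0.2678, 0.3905], E[r] = -1.0489, γ^t·E[r] = -0.429625, running G = -3.088000
t=5: π = [0.3415, 0.2681, 0.3903], E[r] = -1.0488, γ^t·E[r] = -0.343676, running G = -3.431676
t=6: π = [0.3415, 0.2682, 0.3903], E[r] = -1.0488, γ^t·E[r] = -0.274935, running G = -3.706611
t=7: π = [0.3415, 0.2683, 0.3903], E[r] = -1.0488, γ^t·E[r] = -0.219946, running G = -3.926557
t=8: π = [0.3415, 0.2683, 0.3902], E[r] = -1.0488, γ^t·E[r] = -0.175956, running G = -4.102513

G = -4.1025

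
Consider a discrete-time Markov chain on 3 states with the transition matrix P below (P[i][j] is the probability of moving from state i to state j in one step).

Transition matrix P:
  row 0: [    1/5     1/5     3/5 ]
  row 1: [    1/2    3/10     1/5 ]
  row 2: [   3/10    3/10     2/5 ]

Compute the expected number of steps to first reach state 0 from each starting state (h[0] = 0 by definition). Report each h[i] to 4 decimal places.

First-step conditioning: h[0] = 0; for i ≠ 0, h[i] = 1 + Σ_k P[i][k]·h[k].
  h[1] = 1 + 3/10·h[1] + 1/5·h[2]
  h[2] = 1 + 3/10·h[1] + 2/5·h[2]
Solving the 2×2 linear system over states ≠ 0 gives exactly h = [0, 20/9, 25/9] (h[0] = 0 is the target).

h = [0.0000, 2.2222, 2.7778]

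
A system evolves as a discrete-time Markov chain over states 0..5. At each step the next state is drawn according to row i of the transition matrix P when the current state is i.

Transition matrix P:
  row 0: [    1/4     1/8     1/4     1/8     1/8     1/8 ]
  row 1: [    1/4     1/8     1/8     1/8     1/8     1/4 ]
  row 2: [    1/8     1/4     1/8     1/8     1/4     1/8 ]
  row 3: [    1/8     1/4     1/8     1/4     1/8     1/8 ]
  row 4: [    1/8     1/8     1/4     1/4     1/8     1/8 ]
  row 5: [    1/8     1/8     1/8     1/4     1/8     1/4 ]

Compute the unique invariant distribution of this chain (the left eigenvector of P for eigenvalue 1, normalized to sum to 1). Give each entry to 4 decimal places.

π = [0.1670, 0.1689, 0.1641, 0.1875, 0.1455, 0.1670]

Balance equations π_j = Σ_i π_i·P[i][j]:
  π_0 = 1/4·π_0 + 1/4·π_1 + 1/8·π_2 + 1/8·π_3 + 1/8·π_4 + 1/8·π_5
  π_1 = 1/8·π_0 + 1/8·π_1 + 1/4·π_2 + 1/4·π_3 + 1/8·π_4 + 1/8·π_5
  π_2 = 1/4·π_0 + 1/8·π_1 + 1/8·π_2 + 1/8·π_3 + 1/4·π_4 + 1/8·π_5
  π_3 = 1/8·π_0 + 1/8·π_1 + 1/8·π_2 + 1/4·π_3 + 1/4·π_4 + 1/4·π_5
  π_4 = 1/8·π_0 + 1/8·π_1 + 1/4·π_2 + 1/8·π_3 + 1/8·π_4 + 1/8·π_5
  normalize: π_0 + π_1 + π_2 + π_3 + π_4 + π_5 = 1
Solving the linear system gives exactly π = [171/1024, 173/1024, 21/128, 3/16, 149/1024, 171/1024].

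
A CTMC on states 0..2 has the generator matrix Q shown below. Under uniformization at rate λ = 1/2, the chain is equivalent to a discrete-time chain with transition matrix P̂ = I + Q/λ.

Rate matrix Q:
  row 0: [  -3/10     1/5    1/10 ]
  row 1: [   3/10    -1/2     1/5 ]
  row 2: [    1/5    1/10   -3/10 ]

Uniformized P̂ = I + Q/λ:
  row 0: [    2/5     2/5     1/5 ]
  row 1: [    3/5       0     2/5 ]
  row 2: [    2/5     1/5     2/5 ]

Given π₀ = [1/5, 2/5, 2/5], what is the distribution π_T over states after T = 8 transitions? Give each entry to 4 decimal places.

t=0: π = [0.2000, 0.4000, 0.4000]
t=1: π = [0.4800, 0.1600, 0.3600]
t=2: π = [0.4320, 0.2640, 0.3040]
t=3: π = [0.4528, 0.2336, 0.3136]
t=4: π = [0.4467, 0.2438, 0.3094]
t=5: π = [0.4488, 0.2406, 0.3107]
t=6: π = [0.4481, 0.2416, 0.3102]
t=7: π = [0.4483, 0.2413, 0.3104]
t=8: π = [0.4483, 0.2414, 0.3103]

π = [0.4483, 0.2414, 0.3103]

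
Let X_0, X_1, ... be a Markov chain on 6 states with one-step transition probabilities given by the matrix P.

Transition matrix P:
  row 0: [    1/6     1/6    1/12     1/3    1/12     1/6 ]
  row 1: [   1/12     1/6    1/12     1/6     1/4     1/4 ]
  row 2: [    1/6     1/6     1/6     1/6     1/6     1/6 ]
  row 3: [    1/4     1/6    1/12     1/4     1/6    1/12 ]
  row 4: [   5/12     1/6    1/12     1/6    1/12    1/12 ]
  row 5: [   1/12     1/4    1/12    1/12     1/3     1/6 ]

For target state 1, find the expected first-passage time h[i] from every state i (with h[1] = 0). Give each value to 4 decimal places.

First-step conditioning: h[1] = 0; for i ≠ 1, h[i] = 1 + Σ_k P[i][k]·h[k].
  h[0] = 1 + 1/6·h[0] + 1/12·h[2] + 1/3·h[3] + 1/12·h[4] + 1/6·h[5]
  h[2] = 1 + 1/6·h[0] + 1/6·h[2] + 1/6·h[3] + 1/6·h[4] + 1/6·h[5]
  h[3] = 1 + 1/4·h[0] + 1/12·h[2] + 1/4·h[3] + 1/6·h[4] + 1/12·h[5]
  h[4] = 1 + 5/12·h[0] + 1/12·h[2] + 1/6·h[3] + 1/12·h[4] + 1/12·h[5]
  h[5] = 1 + 1/12·h[0] + 1/12·h[2] + 1/12·h[3] + 1/3·h[4] + 1/6·h[5]
Solving the 5×5 linear system over states ≠ 1 gives exactly h = [124740/22189, 0, 124650/22189, 125598/22189, 125466/22189, 114312/22189] (h[1] = 0 is the target).

h = [5.6217, 0.0000, 5.6176, 5.6604, 5.6544, 5.1517]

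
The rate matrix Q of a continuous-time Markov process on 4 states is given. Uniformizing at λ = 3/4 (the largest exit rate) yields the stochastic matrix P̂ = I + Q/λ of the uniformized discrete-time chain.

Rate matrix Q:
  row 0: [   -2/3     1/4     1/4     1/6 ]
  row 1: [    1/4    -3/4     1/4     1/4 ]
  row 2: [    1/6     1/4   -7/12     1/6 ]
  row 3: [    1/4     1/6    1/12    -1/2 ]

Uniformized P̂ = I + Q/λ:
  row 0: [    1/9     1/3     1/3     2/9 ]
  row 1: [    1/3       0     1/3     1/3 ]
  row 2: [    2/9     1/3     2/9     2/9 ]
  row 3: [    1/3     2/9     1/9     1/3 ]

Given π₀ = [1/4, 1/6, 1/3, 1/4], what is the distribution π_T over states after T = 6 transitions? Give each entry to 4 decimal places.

π = [0.2505, 0.2267, 0.2443, 0.2784]

t=0: π = [0.2500, 0.1667, 0.3333, 0.2500]
t=1: π = [0.2407, 0.2500, 0.2407, 0.2685]
t=2: π = [0.2531, 0.2202, 0.2469, 0.2798]
t=3: π = [0.2497, 0.2289, 0.2437, 0.2778]
t=4: π = [0.2508, 0.2262, 0.2445, 0.2785]
t=5: π = [0.2504, 0.2270, 0.2443, 0.2783]
t=6: π = [0.2505, 0.2267, 0.2443, 0.2784]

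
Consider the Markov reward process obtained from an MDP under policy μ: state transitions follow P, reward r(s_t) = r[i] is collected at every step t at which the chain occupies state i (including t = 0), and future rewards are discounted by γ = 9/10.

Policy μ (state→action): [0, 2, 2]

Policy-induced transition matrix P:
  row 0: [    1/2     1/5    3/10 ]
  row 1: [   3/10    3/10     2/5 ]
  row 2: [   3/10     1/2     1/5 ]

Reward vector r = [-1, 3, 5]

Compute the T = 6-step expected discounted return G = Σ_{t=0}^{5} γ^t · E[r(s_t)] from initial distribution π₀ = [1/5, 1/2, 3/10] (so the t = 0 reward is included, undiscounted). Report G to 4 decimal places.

G = 10.7419

t=0: π = [0.2000, 0.5000, 0.3000], E[r] = 2.8000, γ^t·E[r] = 2.800000, running G = 2.800000
t=1: π = [0.3400, 0.3400, 0.3200], E[r] = 2.2800, γ^t·E[r] = 2.052000, running G = 4.852000
t=2: π = [0.3680, 0.3300, 0.3020], E[r] = 2.1320, γ^t·E[r] = 1.726920, running G = 6.578920
t=3: π = [0.3736, 0.3236, 0.3028], E[r] = 2.1112, γ^t·E[r] = 1.539065, running G = 8.117985
t=4: π = [0.3747, 0.3232, 0.3021], E[r] = 2.1053, γ^t·E[r] = 1.381274, running G = 9.499259
t=5: π = [0.3749, 0.3229, 0.3021], E[r] = 2.1044, γ^t·E[r] = 1.242655, running G = 10.741915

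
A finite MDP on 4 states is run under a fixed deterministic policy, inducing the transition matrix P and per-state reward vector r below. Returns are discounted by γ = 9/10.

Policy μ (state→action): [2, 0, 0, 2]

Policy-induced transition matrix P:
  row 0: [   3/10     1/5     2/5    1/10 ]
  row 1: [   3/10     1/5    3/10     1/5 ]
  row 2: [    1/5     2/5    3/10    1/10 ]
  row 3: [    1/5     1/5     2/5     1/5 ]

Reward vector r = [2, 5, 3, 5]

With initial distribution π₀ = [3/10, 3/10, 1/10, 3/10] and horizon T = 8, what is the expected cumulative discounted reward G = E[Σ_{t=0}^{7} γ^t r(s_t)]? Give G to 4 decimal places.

t=0: π = [0.3000, 0.3000, 0.1000, 0.3000], E[r] = 3.9000, γ^t·E[r] = 3.900000, running G = 3.900000
t=1: π = [0.2600, 0.2200, 0.3600, 0.1600], E[r] = 3.5000, γ^t·E[r] = 3.150000, running G = 7.050000
t=2: π = [0.2480, 0.2720, 0.3420, 0.1380], E[r] = 3.5720, γ^t·E[r] = 2.893320, running G = 9.943320
t=3: π = [0.2520, 0.2684, 0.3386, 0.1410], E[r] = 3.5668, γ^t·E[r] = 2.600197, running G = 12.543517
t=4: π = [0.2520, 0.2677, 0.3393, 0.1409], E[r] = 3.5653, γ^t·E[r] = 2.339180, running G = 14.882697
t=5: π = [0.2520, 0.2679, 0.3393, 0.1409], E[r] = 3.5655, γ^t·E[r] = 2.105378, running G = 16.988075
t=6: π = [0.2520, 0.2679, 0.3393, 0.1409], E[r] = 3.5655, γ^t·E[r] = 1.894843, running G = 18.882918
t=7: π = [0.2520, 0.2679, 0.3393, 0.1409], E[r] = 3.5655, γ^t·E[r] = 1.705356, running G = 20.588274

G = 20.5883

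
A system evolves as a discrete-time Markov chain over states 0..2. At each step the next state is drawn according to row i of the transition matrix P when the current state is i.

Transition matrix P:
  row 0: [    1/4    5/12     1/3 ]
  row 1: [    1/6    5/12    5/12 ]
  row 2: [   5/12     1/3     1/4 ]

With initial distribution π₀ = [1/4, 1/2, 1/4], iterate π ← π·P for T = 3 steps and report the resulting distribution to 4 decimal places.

π = [0.2739, 0.3886, 0.3375]

t=0: π = [0.2500, 0.5000, 0.2500]
t=1: π = [0.2500, 0.3958, 0.3542]
t=2: π = [0.2760, 0.3872, 0.3368]
t=3: π = [0.2739, 0.3886, 0.3375]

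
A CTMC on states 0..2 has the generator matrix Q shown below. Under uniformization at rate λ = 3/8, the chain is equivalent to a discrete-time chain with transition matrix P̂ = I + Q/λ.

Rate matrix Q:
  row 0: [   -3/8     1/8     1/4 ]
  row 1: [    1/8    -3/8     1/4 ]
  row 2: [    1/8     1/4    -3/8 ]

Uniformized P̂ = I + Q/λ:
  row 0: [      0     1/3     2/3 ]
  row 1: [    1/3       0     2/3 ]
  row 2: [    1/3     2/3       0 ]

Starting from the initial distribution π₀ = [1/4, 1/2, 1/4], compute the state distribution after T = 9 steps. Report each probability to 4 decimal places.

t=0: π = [0.2500, 0.5000, 0.2500]
t=1: π = [0.2500, 0.2500, 0.5000]
t=2: π = [0.2500, 0.4167, 0.3333]
t=3: π = [0.2500, 0.3056, 0.4444]
t=4: π = [0.2500, 0.3796, 0.3704]
t=5: π = [0.2500, 0.3302, 0.4198]
t=6: π = [0.2500, 0.3632, 0.3868]
t=7: π = [0.2500, 0.3412, 0.4088]
t=8: π = [0.2500, 0.3559, 0.3941]
t=9: π = [0.2500, 0.3461, 0.4039]

π = [0.2500, 0.3461, 0.4039]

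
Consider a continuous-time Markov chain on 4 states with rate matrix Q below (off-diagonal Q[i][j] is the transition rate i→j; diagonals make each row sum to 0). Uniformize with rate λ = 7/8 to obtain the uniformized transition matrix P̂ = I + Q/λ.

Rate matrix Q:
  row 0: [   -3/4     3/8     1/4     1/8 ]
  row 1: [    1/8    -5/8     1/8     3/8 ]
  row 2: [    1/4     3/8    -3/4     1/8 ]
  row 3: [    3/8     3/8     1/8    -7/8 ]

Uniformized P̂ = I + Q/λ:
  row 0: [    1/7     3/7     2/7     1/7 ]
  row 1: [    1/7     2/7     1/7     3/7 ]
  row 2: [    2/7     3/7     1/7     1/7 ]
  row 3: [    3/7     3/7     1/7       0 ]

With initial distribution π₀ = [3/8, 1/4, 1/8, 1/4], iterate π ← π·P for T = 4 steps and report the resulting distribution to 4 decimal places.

π = [0.2296, 0.3749, 0.1762, 0.2192]

t=0: π = [0.3750, 0.2500, 0.1250, 0.2500]
t=1: π = [0.2321, 0.3929, 0.1964, 0.1786]
t=2: π = [0.2219, 0.3724, 0.1760, 0.2296]
t=3: π = [0.2336, 0.3754, 0.1746, 0.2165]
t=4: π = [0.2296, 0.3749, 0.1762, 0.2192]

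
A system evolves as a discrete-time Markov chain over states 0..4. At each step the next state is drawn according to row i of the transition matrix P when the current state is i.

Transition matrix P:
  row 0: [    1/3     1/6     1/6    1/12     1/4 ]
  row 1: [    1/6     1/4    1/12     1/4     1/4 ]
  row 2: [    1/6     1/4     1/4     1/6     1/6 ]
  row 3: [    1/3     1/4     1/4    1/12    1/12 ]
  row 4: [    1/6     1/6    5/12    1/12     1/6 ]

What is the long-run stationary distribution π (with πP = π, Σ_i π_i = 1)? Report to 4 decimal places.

Balance equations π_j = Σ_i π_i·P[i][j]:
  π_0 = 1/3·π_0 + 1/6·π_1 + 1/6·π_2 + 1/3·π_3 + 1/6·π_4
  π_1 = 1/6·π_0 + 1/4·π_1 + 1/4·π_2 + 1/4·π_3 + 1/6·π_4
  π_2 = 1/6·π_0 + 1/12·π_1 + 1/4·π_2 + 1/4·π_3 + 5/12·π_4
  π_3 = 1/12·π_0 + 1/4·π_1 + 1/6·π_2 + 1/12·π_3 + 1/12·π_4
  normalize: π_0 + π_1 + π_2 + π_3 + π_4 = 1
Solving the linear system gives exactly π = [2169/9529, 2049/9529, 2165/9529, 1316/9529, 1830/9529].

π = [0.2276, 0.2150, 0.2272, 0.1381, 0.1920]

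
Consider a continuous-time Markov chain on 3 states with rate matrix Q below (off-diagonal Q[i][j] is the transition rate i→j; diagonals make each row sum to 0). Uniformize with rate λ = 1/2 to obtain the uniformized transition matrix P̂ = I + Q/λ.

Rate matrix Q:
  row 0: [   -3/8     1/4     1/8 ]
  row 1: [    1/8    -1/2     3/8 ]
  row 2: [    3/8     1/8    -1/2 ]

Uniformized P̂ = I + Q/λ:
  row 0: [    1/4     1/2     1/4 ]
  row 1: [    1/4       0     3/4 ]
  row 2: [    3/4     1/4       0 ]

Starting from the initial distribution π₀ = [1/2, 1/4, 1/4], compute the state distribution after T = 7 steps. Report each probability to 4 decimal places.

π = [0.4059, 0.2809, 0.3132]

t=0: π = [0.5000, 0.2500, 0.2500]
t=1: π = [0.3750, 0.3125, 0.3125]
t=2: π = [0.4063, 0.2656, 0.3281]
t=3: π = [0.4141, 0.2852, 0.3008]
t=4: π = [0.4004, 0.2822, 0.3174]
t=5: π = [0.4087, 0.2795, 0.3118]
t=6: π = [0.4059, 0.2823, 0.3118]
t=7: π = [0.4059, 0.2809, 0.3132]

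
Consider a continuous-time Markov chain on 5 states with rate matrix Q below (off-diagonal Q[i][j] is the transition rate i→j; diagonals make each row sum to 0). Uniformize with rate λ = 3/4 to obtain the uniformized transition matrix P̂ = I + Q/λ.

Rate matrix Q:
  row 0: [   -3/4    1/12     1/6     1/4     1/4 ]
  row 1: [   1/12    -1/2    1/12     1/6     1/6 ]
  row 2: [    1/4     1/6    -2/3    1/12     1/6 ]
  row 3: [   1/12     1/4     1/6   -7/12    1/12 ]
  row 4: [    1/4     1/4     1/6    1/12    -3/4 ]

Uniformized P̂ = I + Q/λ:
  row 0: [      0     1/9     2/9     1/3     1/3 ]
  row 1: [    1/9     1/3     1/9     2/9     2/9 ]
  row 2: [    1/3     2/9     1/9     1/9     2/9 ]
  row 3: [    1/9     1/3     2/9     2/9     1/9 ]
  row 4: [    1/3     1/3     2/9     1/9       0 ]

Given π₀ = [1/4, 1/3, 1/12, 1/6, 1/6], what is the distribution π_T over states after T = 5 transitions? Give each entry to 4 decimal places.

t=0: π = [0.2500, 0.3333, 0.0833, 0.1667, 0.1667]
t=1: π = [0.1389, 0.2685, 0.1759, 0.2222, 0.1944]
t=2: π = [0.1780, 0.2829, 0.1728, 0.1965, 0.1698]
t=3: π = [0.1675, 0.2746, 0.1716, 0.2039, 0.1824]
t=4: π = [0.1712, 0.2771, 0.1726, 0.2015, 0.1776]
t=5: π = [0.1699, 0.2761, 0.1723, 0.2023, 0.1794]

π = [0.1699, 0.2761, 0.1723, 0.2023, 0.1794]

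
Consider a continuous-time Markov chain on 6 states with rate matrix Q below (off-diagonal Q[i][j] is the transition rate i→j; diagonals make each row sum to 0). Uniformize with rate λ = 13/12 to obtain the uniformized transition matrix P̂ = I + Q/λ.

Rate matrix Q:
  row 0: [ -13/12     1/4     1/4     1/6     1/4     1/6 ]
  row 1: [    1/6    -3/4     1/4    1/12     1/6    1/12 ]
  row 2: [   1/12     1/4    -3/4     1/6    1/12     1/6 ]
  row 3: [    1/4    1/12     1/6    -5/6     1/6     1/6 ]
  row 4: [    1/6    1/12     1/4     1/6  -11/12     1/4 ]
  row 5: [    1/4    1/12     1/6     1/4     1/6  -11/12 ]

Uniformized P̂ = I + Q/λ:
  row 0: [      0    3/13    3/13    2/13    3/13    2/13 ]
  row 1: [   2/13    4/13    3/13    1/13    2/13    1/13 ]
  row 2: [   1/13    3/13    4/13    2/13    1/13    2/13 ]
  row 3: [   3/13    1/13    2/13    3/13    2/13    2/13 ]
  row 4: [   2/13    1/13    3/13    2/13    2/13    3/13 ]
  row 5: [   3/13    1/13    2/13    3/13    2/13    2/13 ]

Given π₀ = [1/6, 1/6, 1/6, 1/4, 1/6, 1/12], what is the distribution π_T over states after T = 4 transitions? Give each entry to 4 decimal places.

π = [0.1396, 0.1725, 0.2235, 0.1650, 0.1474, 0.1519]

t=0: π = [0.1667, 0.1667, 0.1667, 0.2500, 0.1667, 0.0833]
t=1: π = [0.1410, 0.1667, 0.2179, 0.1667, 0.1538, 0.1538]
t=2: π = [0.1400, 0.1706, 0.2229, 0.1657, 0.1479, 0.1529]
t=3: π = [0.1397, 0.1721, 0.2234, 0.1652, 0.1475, 0.1521]
t=4: π = [0.1396, 0.1725, 0.2235, 0.1650, 0.1474, 0.1519]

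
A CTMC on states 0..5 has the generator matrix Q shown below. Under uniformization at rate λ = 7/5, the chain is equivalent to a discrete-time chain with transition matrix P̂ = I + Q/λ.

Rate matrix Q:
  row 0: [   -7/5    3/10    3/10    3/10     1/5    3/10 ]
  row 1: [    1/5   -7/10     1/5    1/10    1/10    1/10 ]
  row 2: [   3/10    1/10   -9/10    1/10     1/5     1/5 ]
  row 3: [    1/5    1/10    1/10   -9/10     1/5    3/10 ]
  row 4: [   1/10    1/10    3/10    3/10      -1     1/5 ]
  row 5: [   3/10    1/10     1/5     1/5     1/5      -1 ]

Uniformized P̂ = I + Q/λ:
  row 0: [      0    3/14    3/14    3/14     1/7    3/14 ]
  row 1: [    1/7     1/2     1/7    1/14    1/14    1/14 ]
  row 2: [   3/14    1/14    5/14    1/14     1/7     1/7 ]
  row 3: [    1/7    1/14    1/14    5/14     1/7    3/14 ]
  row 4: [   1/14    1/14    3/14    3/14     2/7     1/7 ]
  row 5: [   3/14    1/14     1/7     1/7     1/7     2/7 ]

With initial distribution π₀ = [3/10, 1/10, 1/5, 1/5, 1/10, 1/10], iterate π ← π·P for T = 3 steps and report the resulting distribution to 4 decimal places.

t=0: π = [0.3000, 0.1000, 0.2000, 0.2000, 0.1000, 0.1000]
t=1: π = [0.1143, 0.1571, 0.2000, 0.1929, 0.1500, 0.1857]
t=2: π = [0.1434, 0.1551, 0.1908, 0.1776, 0.1531, 0.1801]
t=3: π = [0.1379, 0.1584, 0.1922, 0.1774, 0.1536, 0.1804]

π = [0.1379, 0.1584, 0.1922, 0.1774, 0.1536, 0.1804]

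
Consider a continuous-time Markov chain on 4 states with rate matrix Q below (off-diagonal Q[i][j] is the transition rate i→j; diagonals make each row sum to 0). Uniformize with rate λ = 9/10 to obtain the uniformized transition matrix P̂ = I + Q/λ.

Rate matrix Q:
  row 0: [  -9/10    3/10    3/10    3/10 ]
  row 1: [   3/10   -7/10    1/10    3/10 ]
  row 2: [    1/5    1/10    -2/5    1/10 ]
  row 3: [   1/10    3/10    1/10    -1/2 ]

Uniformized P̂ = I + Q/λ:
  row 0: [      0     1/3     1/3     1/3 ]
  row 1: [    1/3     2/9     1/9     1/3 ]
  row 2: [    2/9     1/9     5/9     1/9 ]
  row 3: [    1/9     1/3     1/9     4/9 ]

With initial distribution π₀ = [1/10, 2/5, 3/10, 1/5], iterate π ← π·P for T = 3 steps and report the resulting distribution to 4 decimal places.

π = [0.1791, 0.2436, 0.2719, 0.3053]

t=0: π = [0.1000, 0.4000, 0.3000, 0.2000]
t=1: π = [0.2222, 0.2222, 0.2667, 0.2889]
t=2: π = [0.1654, 0.2494, 0.2790, 0.3062]
t=3: π = [0.1791, 0.2436, 0.2719, 0.3053]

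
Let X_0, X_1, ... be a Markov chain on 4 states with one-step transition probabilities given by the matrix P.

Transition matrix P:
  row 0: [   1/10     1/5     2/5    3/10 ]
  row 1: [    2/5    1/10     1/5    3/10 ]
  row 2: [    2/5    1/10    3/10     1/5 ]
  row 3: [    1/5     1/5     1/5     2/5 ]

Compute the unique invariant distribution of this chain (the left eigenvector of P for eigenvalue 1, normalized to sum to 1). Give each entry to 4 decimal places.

π = [0.2612, 0.1563, 0.2803, 0.3022]

Balance equations π_j = Σ_i π_i·P[i][j]:
  π_0 = 1/10·π_0 + 2/5·π_1 + 2/5·π_2 + 1/5·π_3
  π_1 = 1/5·π_0 + 1/10·π_1 + 1/10·π_2 + 1/5·π_3
  π_2 = 2/5·π_0 + 1/5·π_1 + 3/10·π_2 + 1/5·π_3
  normalize: π_0 + π_1 + π_2 + π_3 = 1
Solving the linear system gives exactly π = [274/1049, 164/1049, 294/1049, 317/1049].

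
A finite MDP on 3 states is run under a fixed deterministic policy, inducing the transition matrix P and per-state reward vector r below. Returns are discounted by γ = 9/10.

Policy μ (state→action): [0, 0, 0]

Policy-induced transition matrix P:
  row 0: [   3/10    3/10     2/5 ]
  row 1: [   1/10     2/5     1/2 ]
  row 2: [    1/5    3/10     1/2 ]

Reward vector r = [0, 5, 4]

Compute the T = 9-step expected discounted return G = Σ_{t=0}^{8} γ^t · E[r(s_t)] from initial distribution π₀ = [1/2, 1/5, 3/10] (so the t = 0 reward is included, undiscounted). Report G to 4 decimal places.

G = 20.4192

t=0: π = [0.5000, 0.2000, 0.3000], E[r] = 2.2000, γ^t·E[r] = 2.200000, running G = 2.200000
t=1: π = [0.2300, 0.3200, 0.4500], E[r] = 3.4000, γ^t·E[r] = 3.060000, running G = 5.260000
t=2: π = [0.1910, 0.3320, 0.4770], E[r] = 3.5680, γ^t·E[r] = 2.890080, running G = 8.150080
t=3: π = [0.1859, 0.3332, 0.4809], E[r] = 3.5896, γ^t·E[r] = 2.616818, running G = 10.766898
t=4: π = [0.1853, 0.3333, 0.4814], E[r] = 3.5922, γ^t·E[r] = 2.356869, running G = 13.123767
t=5: π = [0.1852, 0.3333, 0.4815], E[r] = 3.5926, γ^t·E[r] = 2.121366, running G = 15.245133
t=6: π = [0.1852, 0.3333, 0.4815], E[r] = 3.5926, γ^t·E[r] = 1.909249, running G = 17.154382
t=7: π = [0.1852, 0.3333, 0.4815], E[r] = 3.5926, γ^t·E[r] = 1.718326, running G = 18.872707
t=8: π = [0.1852, 0.3333, 0.4815], E[r] = 3.5926, γ^t·E[r] = 1.546493, running G = 20.419201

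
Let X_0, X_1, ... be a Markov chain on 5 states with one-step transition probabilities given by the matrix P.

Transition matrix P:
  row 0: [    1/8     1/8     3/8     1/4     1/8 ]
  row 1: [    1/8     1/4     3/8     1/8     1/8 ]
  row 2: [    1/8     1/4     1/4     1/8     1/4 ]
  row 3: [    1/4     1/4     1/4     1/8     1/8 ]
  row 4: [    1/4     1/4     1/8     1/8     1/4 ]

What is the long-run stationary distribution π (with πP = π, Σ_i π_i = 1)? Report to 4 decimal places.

Balance equations π_j = Σ_i π_i·P[i][j]:
  π_0 = 1/8·π_0 + 1/8·π_1 + 1/8·π_2 + 1/4·π_3 + 1/4·π_4
  π_1 = 1/8·π_0 + 1/4·π_1 + 1/4·π_2 + 1/4·π_3 + 1/4·π_4
  π_2 = 3/8·π_0 + 3/8·π_1 + 1/4·π_2 + 1/4·π_3 + 1/8·π_4
  π_3 = 1/4·π_0 + 1/8·π_1 + 1/8·π_2 + 1/8·π_3 + 1/8·π_4
  normalize: π_0 + π_1 + π_2 + π_3 + π_4 = 1
Solving the linear system gives exactly π = [85/512, 939/4096, 1133/4096, 597/4096, 747/4096].

π = [0.1660, 0.2292, 0.2766, 0.1458, 0.1824]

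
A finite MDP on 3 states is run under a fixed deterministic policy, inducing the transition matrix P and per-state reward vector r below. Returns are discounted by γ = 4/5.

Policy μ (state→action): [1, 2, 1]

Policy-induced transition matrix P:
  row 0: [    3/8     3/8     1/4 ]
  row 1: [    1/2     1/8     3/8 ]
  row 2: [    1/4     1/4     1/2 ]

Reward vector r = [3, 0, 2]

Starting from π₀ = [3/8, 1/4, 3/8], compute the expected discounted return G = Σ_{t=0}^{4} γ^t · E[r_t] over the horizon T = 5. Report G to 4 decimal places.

G = 6.2057

t=0: π = [0.3750, 0.2500, 0.3750], E[r] = 1.8750, γ^t·E[r] = 1.875000, running G = 1.875000
t=1: π = [0.3594, 0.2656, 0.3750], E[r] = 1.8281, γ^t·E[r] = 1.462500, running G = 3.337500
t=2: π = [0.3613, 0.2617, 0.3770], E[r] = 1.8379, γ^t·E[r] = 1.176250, running G = 4.513750
t=3: π = [0.3606, 0.2625, 0.3770], E[r] = 1.8357, γ^t·E[r] = 0.939875, running G = 5.453625
t=4: π = [0.3607, 0.2623, 0.3770], E[r] = 1.8362, γ^t·E[r] = 0.752088, running G = 6.205713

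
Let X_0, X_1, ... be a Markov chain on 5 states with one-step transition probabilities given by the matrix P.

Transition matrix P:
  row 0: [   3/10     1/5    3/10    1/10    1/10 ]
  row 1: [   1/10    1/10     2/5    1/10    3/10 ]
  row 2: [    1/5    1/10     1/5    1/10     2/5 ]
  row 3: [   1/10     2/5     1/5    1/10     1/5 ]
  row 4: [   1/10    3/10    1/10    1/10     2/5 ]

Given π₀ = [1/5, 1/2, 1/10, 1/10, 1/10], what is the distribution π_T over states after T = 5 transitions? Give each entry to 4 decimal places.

π = [0.1533, 0.2079, 0.2256, 0.1000, 0.3132]

t=0: π = [0.2000, 0.5000, 0.1000, 0.1000, 0.1000]
t=1: π = [0.1500, 0.1700, 0.3100, 0.1000, 0.2700]
t=2: π = [0.1610, 0.1990, 0.2220, 0.1000, 0.3180]
t=3: π = [0.1544, 0.2097, 0.2241, 0.1000, 0.3118]
t=4: π = [0.1533, 0.2078, 0.2262, 0.1000, 0.3127]
t=5: π = [0.1533, 0.2079, 0.2256, 0.1000, 0.3132]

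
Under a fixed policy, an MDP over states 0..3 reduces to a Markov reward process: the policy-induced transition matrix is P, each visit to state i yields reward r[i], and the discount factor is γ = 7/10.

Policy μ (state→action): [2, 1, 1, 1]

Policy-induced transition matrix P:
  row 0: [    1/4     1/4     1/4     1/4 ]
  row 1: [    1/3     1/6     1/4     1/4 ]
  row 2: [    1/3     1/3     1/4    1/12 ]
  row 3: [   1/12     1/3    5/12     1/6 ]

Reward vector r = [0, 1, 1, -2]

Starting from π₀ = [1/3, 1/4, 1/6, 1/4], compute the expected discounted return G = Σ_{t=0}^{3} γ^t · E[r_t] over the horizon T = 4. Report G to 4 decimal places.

t=0: π = [0.3333, 0.2500, 0.1667, 0.2500], E[r] = -0.0833, γ^t·E[r] = -0.083333, running G = -0.083333
t=1: π = [0.2431, 0.2639, 0.2917, 0.2014], E[r] = 0.1528, γ^t·E[r] = 0.106944, running G = 0.023611
t=2: π = [0.2627, 0.2691, 0.2836, 0.1846], E[r] = 0.1834, γ^t·E[r] = 0.089890, running G = 0.113501
t=3: π = [0.2653, 0.2666, 0.2808, 0.1874], E[r] = 0.1726, γ^t·E[r] = 0.059218, running G = 0.172719

G = 0.1727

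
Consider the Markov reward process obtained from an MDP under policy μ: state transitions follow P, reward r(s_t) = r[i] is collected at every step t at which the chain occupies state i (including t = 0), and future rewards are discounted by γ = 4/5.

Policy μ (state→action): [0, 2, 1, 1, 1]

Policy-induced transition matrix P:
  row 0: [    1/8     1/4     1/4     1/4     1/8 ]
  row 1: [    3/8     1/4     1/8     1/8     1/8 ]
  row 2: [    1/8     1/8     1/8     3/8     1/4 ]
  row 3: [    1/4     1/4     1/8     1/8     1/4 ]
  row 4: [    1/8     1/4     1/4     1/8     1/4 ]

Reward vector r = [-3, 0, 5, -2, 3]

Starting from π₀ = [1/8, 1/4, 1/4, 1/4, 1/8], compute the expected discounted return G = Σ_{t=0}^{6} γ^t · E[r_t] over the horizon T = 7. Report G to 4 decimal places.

G = 2.0039

t=0: π = [0.1250, 0.2500, 0.2500, 0.2500, 0.1250], E[r] = 0.7500, γ^t·E[r] = 0.750000, running G = 0.750000
t=1: π = [0.2188, 0.2188, 0.1563, 0.2031, 0.2031], E[r] = 0.3281, γ^t·E[r] = 0.262500, running G = 1.012500
t=2: π = [0.2051, 0.2305, 0.1777, 0.1914, 0.1953], E[r] = 0.4766, γ^t·E[r] = 0.305000, running G = 1.317500
t=3: π = [0.2065, 0.2278, 0.1750, 0.1951, 0.1956], E[r] = 0.4521, γ^t·E[r] = 0.231500, running G = 1.549000
t=4: π = [0.2063, 0.2281, 0.1753, 0.1946, 0.1957], E[r] = 0.4553, γ^t·E[r] = 0.186488, running G = 1.735488
t=5: π = [0.2064, 0.2281, 0.1753, 0.1946, 0.1957], E[r] = 0.4551, γ^t·E[r] = 0.149123, running G = 1.884610
t=6: π = [0.2063, 0.2281, 0.1753, 0.1946, 0.1957], E[r] = 0.4551, γ^t·E[r] = 0.119302, running G = 2.003912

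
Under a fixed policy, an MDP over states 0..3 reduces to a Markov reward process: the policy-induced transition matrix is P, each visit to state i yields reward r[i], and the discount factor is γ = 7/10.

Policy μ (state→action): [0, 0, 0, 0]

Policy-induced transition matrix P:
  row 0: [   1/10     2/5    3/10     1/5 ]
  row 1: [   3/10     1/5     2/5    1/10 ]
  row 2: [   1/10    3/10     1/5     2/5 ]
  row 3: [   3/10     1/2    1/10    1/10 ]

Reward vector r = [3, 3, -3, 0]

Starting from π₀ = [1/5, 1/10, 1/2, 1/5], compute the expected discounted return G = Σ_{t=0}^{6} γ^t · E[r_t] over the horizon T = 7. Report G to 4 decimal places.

t=0: π = [0.2000, 0.1000, 0.5000, 0.2000], E[r] = -0.6000, γ^t·E[r] = -0.600000, running G = -0.600000
t=1: π = [0.1600, 0.3500, 0.2200, 0.2700], E[r] = 0.8700, γ^t·E[r] = 0.609000, running G = 0.009000
t=2: π = [0.2240, 0.3350, 0.2590, 0.1820], E[r] = 0.9000, γ^t·E[r] = 0.441000, running G = 0.450000
t=3: π = [0.2034, 0.3253, 0.2712, 0.2001], E[r] = 0.7725, γ^t·E[r] = 0.264968, running G = 0.714968
t=4: π = [0.2051, 0.3278, 0.2654, 0.2017], E[r] = 0.8026, γ^t·E[r] = 0.192695, running G = 0.907662
t=5: π = [0.2059, 0.3281, 0.2659, 0.2001], E[r] = 0.8042, γ^t·E[r] = 0.135162, running G = 1.042824
t=6: π = [0.2056, 0.3278, 0.2662, 0.2004], E[r] = 0.8018, γ^t·E[r] = 0.094327, running G = 1.137151

G = 1.1372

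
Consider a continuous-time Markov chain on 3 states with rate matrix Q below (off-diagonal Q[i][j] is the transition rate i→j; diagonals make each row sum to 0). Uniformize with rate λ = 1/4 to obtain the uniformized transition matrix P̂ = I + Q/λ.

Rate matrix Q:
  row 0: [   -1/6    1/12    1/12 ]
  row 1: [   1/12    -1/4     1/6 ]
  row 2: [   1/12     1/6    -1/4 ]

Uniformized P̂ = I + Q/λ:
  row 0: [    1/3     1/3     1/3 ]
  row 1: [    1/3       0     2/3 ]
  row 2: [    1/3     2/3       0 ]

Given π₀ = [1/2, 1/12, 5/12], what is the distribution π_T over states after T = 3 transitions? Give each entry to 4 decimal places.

t=0: π = [0.5000, 0.0833, 0.4167]
t=1: π = [0.3333, 0.4444, 0.2222]
t=2: π = [0.3333, 0.2593, 0.4074]
t=3: π = [0.3333, 0.3827, 0.2840]

π = [0.3333, 0.3827, 0.2840]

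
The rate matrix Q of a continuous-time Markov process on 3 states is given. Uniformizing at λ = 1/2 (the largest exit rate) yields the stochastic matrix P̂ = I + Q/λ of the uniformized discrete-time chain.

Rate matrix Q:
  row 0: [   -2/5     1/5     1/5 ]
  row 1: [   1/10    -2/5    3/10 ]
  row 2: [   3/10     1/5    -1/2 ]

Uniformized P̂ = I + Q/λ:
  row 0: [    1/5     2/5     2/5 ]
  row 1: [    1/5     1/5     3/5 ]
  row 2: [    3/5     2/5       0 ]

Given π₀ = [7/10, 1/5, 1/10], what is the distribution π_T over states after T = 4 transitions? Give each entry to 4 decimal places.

t=0: π = [0.7000, 0.2000, 0.1000]
t=1: π = [0.2400, 0.3600, 0.4000]
t=2: π = [0.3600, 0.3280, 0.3120]
t=3: π = [0.3248, 0.3344, 0.3408]
t=4: π = [0.3363, 0.3331, 0.3306]

π = [0.3363, 0.3331, 0.3306]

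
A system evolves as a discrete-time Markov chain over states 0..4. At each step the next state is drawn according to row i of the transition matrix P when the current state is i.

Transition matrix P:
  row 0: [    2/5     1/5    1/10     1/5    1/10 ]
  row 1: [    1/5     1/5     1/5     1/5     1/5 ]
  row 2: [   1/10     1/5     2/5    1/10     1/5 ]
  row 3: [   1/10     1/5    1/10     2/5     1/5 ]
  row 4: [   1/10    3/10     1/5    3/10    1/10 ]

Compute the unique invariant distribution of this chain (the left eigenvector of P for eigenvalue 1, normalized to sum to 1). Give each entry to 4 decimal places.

Balance equations π_j = Σ_i π_i·P[i][j]:
  π_0 = 2/5·π_0 + 1/5·π_1 + 1/10·π_2 + 1/10·π_3 + 1/10·π_4
  π_1 = 1/5·π_0 + 1/5·π_1 + 1/5·π_2 + 1/5·π_3 + 3/10·π_4
  π_2 = 1/10·π_0 + 1/5·π_1 + 2/5·π_2 + 1/10·π_3 + 1/5·π_4
  π_3 = 1/5·π_0 + 1/5·π_1 + 1/10·π_2 + 2/5·π_3 + 3/10·π_4
  normalize: π_0 + π_1 + π_2 + π_3 + π_4 = 1
Solving the linear system gives exactly π = [134/771, 167/771, 1066/5397, 1328/5397, 128/771].

π = [0.1738, 0.2166, 0.1975, 0.2461, 0.1660]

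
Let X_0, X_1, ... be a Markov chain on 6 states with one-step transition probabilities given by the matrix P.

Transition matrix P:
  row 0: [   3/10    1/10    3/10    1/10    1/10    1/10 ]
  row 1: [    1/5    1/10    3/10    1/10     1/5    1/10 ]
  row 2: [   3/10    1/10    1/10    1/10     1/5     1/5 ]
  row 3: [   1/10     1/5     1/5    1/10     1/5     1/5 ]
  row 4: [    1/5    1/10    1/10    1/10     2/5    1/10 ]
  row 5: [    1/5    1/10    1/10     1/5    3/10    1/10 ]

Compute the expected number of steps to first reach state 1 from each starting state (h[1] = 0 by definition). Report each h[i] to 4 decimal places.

First-step conditioning: h[1] = 0; for i ≠ 1, h[i] = 1 + Σ_k P[i][k]·h[k].
  h[0] = 1 + 3/10·h[0] + 3/10·h[2] + 1/10·h[3] + 1/10·h[4] + 1/10·h[5]
  h[2] = 1 + 3/10·h[0] + 1/10·h[2] + 1/10·h[3] + 1/5·h[4] + 1/5·h[5]
  h[3] = 1 + 1/10·h[0] + 1/5·h[2] + 1/10·h[3] + 1/5·h[4] + 1/5·h[5]
  h[4] = 1 + 1/5·h[0] + 1/10·h[2] + 1/10·h[3] + 2/5·h[4] + 1/10·h[5]
  h[5] = 1 + 1/5·h[0] + 1/10·h[2] + 1/5·h[3] + 3/10·h[4] + 1/10·h[5]
Solving the 5×5 linear system over states ≠ 1 gives exactly h = [43515/4843, 0, 43480/4843, 39125/4843, 43525/4843, 43085/4843] (h[1] = 0 is the target).

h = [8.9851, 0.0000, 8.9779, 8.0787, 8.9872, 8.8963]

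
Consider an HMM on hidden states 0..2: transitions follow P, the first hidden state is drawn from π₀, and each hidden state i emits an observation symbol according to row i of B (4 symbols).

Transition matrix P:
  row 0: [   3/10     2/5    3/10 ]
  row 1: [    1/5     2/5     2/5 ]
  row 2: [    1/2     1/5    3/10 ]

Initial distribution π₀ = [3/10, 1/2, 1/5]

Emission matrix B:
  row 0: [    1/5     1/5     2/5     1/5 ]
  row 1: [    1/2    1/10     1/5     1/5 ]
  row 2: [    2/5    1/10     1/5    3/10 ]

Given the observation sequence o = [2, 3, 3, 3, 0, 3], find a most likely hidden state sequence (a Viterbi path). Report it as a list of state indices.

t=0: δ = [1.200e-01, 1.000e-01, 4.000e-02]  (obs o_0=2)
t=1: δ = [7.200e-03, 9.600e-03, 1.200e-02]  ψ = [0, 0, 1]  (obs o_1=3)
t=2: δ = [1.200e-03, 7.680e-04, 1.152e-03]  ψ = [2, 1, 1]  (obs o_2=3)
t=3: δ = [1.152e-04, 9.600e-05, 1.080e-04]  ψ = [2, 0, 0]  (obs o_3=3)
t=4: δ = [1.080e-05, 2.304e-05, 1.536e-05]  ψ = [2, 0, 1]  (obs o_4=0)
t=5: δ = [1.536e-06, 1.843e-06, 2.765e-06]  ψ = [2, 1, 1]  (obs o_5=3)
backtrack: best end state = 2; path = [0, 1, 2, 0, 1, 2]

path = [0, 1, 2, 0, 1, 2]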